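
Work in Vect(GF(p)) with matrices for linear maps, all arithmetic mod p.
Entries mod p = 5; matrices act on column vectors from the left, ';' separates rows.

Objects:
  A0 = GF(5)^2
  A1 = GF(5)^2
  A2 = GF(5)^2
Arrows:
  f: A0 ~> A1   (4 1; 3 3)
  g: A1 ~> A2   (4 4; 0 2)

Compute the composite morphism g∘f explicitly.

  e0=(1,0) f~>(4,3) g~>(3,1)
  e1=(0,1) f~>(1,3) g~>(1,1)
composite: (3 1; 1 1)

Answer: (3 1; 1 1)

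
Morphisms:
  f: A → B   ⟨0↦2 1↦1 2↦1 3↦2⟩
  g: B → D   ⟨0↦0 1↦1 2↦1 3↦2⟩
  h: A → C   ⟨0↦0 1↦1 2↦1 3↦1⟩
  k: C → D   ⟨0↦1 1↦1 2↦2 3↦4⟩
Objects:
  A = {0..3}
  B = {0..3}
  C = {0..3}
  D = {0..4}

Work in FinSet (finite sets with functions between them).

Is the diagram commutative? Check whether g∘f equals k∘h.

Answer: COMMUTES

Derivation:
Along f;g (path 1):
  0 f→2 g→1
  1 f→1 g→1
  2 f→1 g→1
  3 f→2 g→1
  result₁ = ⟨0↦1 1↦1 2↦1 3↦1⟩
Along h;k (path 2):
  0 h→0 k→1
  1 h→1 k→1
  2 h→1 k→1
  3 h→1 k→1
  result₂ = ⟨0↦1 1↦1 2↦1 3↦1⟩
Equal? equal; square commutes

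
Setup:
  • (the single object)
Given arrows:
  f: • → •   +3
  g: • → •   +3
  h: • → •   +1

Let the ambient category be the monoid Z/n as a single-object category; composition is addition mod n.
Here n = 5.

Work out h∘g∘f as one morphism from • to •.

  0 +3≡3 +3≡1 +1≡2  (mod 5)
⟦path⟧: +2

Answer: +2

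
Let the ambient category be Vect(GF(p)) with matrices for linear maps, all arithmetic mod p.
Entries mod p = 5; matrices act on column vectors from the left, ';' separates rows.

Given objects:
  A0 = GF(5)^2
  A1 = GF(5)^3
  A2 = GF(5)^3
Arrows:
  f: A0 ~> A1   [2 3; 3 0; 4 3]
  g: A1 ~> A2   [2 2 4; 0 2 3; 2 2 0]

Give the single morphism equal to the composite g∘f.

Answer: [1 3; 3 4; 0 1]

Work:
  e0=(1,0) f~>(2,3,4) g~>(1,3,0)
  e1=(0,1) f~>(3,0,3) g~>(3,4,1)
⟦path⟧: [1 3; 3 4; 0 1]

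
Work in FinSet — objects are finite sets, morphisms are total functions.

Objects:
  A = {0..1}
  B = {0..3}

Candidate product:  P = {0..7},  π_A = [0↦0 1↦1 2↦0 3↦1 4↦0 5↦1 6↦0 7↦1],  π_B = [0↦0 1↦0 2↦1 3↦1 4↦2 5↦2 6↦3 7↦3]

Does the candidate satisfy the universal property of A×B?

|A|·|B| = 2·4 = 8;  |P| = 8
Check the pairing map k ↦ (π_A(k), π_B(k)):
  0 ↦ (0,0)
  1 ↦ (1,0)
  2 ↦ (0,1)
  3 ↦ (1,1)
  4 ↦ (0,2)
  5 ↦ (1,2)
  6 ↦ (0,3)
  7 ↦ (1,3)
distinct pairs in image: 8 / 8 needed
  → bijection onto A×B; projections well-typed.

Answer: VALID PRODUCT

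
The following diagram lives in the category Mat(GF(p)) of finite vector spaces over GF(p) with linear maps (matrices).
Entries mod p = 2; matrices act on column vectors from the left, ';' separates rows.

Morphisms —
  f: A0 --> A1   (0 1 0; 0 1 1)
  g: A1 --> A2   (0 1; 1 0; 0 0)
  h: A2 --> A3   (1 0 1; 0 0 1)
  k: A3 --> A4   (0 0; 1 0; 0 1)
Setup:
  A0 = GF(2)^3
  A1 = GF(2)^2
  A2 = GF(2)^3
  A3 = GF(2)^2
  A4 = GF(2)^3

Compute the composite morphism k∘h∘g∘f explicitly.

Answer: (0 0 0; 0 1 1; 0 0 0)

Trace:
  e0=(1,0,0) f-->(0,0) g-->(0,0,0) h-->(0,0) k-->(0,0,0)
  e1=(0,1,0) f-->(1,1) g-->(1,1,0) h-->(1,0) k-->(0,1,0)
  e2=(0,0,1) f-->(0,1) g-->(1,0,0) h-->(1,0) k-->(0,1,0)
composite: (0 0 0; 0 1 1; 0 0 0)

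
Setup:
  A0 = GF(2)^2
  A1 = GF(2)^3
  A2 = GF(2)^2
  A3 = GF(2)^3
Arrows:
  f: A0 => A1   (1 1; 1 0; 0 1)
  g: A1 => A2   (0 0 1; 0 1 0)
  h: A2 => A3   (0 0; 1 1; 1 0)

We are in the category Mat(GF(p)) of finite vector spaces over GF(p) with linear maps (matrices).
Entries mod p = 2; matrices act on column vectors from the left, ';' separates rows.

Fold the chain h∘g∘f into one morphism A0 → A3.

Answer: (0 0; 1 1; 0 1)

Derivation:
  e0=[1,0] f=>[1,1,0] g=>[0,1] h=>[0,1,0]
  e1=[0,1] f=>[1,0,1] g=>[1,0] h=>[0,1,1]
⟦path⟧: (0 0; 1 1; 0 1)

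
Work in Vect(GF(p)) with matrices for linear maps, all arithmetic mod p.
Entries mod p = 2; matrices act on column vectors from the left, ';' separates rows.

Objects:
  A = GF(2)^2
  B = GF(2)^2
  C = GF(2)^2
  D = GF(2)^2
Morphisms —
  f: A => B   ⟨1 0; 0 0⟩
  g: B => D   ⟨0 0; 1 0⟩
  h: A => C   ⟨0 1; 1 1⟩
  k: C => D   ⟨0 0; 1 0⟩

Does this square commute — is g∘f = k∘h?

Path 1 = f;g:
  e0=(1,0) f=>(1,0) g=>(0,1)
  e1=(0,1) f=>(0,0) g=>(0,0)
  result₁ = ⟨0 0; 1 0⟩
Path 2 = h;k:
  e0=(1,0) h=>(0,1) k=>(0,0)
  e1=(0,1) h=>(1,1) k=>(0,1)
  result₂ = ⟨0 0; 0 1⟩
Equal? NO — does not commute

Answer: DOES NOT COMMUTE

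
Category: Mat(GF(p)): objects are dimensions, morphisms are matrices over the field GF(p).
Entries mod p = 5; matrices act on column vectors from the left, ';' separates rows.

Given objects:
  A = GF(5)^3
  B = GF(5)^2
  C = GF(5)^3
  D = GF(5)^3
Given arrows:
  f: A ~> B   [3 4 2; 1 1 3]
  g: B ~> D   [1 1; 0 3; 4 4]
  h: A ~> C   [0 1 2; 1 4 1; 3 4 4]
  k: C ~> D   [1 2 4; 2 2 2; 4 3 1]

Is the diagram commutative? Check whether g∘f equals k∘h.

Answer: COMMUTES

Derivation:
1) trace f;g:
  e0=[1,0,0] f~>[3,1] g~>[4,3,1]
  e1=[0,1,0] f~>[4,1] g~>[0,3,0]
  e2=[0,0,1] f~>[2,3] g~>[0,4,0]
  composite₁ = [4 0 0; 3 3 4; 1 0 0]
2) trace h;k:
  e0=[1,0,0] h~>[0,1,3] k~>[4,3,1]
  e1=[0,1,0] h~>[1,4,4] k~>[0,3,0]
  e2=[0,0,1] h~>[2,1,4] k~>[0,4,0]
  composite₂ = [4 0 0; 3 3 4; 1 0 0]
Equal? same morphism ✓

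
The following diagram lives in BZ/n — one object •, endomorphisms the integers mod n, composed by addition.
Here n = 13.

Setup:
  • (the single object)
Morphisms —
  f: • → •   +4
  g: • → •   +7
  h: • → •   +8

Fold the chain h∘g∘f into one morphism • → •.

Answer: +6

Work:
  0 +4≡4 +7≡11 +8≡6  (mod 13)
composite: +6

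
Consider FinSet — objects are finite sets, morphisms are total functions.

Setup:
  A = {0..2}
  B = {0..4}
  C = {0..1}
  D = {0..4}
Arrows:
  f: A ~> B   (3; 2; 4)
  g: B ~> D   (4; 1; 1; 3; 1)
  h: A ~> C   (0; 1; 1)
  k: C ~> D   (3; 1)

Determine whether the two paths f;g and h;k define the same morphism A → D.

Path 1 = f;g:
  0 f~>3 g~>3
  1 f~>2 g~>1
  2 f~>4 g~>1
  ⟦path⟧₁ = (3; 1; 1)
Path 2 = h;k:
  0 h~>0 k~>3
  1 h~>1 k~>1
  2 h~>1 k~>1
  ⟦path⟧₂ = (3; 1; 1)
Equal? YES — commutes

Answer: COMMUTES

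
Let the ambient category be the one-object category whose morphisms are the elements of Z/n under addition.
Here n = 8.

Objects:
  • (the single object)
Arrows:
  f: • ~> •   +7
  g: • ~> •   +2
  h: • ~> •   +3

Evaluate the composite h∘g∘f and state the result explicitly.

Answer: +4

Derivation:
  0 +7≡7 +2≡1 +3≡4  (mod 8)
⟦path⟧: +4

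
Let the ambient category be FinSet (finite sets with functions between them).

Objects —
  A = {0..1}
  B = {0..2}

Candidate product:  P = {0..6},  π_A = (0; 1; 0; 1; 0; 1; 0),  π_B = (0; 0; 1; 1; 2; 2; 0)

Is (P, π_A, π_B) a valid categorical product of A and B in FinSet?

Answer: NOT A VALID PRODUCT — |P|=7 ≠ |A|·|B|=6

Derivation:
|A|·|B| = 2·3 = 6;  |P| = 7
  → cardinalities differ; no bijection possible.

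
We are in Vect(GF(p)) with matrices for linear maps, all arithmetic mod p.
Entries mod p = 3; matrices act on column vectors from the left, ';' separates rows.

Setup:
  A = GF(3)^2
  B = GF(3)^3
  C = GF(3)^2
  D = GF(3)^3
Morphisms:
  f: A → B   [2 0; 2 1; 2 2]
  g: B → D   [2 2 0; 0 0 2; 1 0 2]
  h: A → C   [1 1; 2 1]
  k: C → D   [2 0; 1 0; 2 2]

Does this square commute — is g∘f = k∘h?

Path 1 = f;g:
  e0=[1,0] f→[2,2,2] g→[2,1,0]
  e1=[0,1] f→[0,1,2] g→[2,1,1]
  composite₁ = [2 2; 1 1; 0 1]
Path 2 = h;k:
  e0=[1,0] h→[1,2] k→[2,1,0]
  e1=[0,1] h→[1,1] k→[2,1,1]
  composite₂ = [2 2; 1 1; 0 1]
Equal? YES — commutes

Answer: COMMUTES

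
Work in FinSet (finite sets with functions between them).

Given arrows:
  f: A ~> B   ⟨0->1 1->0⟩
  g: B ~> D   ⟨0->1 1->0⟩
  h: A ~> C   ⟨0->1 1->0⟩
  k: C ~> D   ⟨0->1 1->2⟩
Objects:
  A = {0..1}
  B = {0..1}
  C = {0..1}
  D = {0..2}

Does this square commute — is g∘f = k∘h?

Path 1 = f;g:
  0 f~>1 g~>0
  1 f~>0 g~>1
  result₁ = ⟨0->0 1->1⟩
Path 2 = h;k:
  0 h~>1 k~>2
  1 h~>0 k~>1
  result₂ = ⟨0->2 1->1⟩
Equal? differ; not commutative

Answer: DOES NOT COMMUTE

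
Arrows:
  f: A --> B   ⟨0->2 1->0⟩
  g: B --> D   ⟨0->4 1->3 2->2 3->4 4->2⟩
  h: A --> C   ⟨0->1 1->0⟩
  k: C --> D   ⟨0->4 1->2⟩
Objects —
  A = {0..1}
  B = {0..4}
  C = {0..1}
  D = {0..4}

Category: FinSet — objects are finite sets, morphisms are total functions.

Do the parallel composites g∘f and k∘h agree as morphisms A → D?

Path 1 = f;g:
  0 f-->2 g-->2
  1 f-->0 g-->4
  ⟦path⟧₁ = ⟨0->2 1->4⟩
Path 2 = h;k:
  0 h-->1 k-->2
  1 h-->0 k-->4
  ⟦path⟧₂ = ⟨0->2 1->4⟩
Equal? equal; square commutes

Answer: COMMUTES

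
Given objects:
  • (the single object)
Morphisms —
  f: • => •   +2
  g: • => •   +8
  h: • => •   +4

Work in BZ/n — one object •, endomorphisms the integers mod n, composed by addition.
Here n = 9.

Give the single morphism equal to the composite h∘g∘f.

Answer: +5

Work:
  0 +2≡2 +8≡1 +4≡5  (mod 9)
⟦path⟧: +5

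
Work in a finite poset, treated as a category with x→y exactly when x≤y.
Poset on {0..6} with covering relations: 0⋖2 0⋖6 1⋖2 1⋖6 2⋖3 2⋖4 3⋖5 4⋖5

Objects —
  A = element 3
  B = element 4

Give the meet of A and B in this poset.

Common predecessors of 3,4: {0,1,2}
  0 ⊑ 2
  1 ⊑ 2
  2 ⊑ 2
glb = 2

Answer: A∧B = 2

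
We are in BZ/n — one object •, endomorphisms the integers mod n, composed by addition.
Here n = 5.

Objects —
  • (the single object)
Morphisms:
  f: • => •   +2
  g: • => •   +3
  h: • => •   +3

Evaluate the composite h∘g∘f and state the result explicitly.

Answer: +3

Work:
  0 +2≡2 +3≡0 +3≡3  (mod 5)
⟦path⟧: +3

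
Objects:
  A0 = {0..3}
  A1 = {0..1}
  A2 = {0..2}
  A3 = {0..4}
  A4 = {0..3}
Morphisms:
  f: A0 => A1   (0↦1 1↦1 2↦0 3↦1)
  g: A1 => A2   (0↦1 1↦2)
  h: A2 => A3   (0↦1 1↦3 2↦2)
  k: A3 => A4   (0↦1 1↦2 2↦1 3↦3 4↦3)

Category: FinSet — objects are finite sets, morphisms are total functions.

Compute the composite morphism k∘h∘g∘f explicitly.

Answer: (0↦1 1↦1 2↦3 3↦1)

Work:
  0 f=>1 g=>2 h=>2 k=>1
  1 f=>1 g=>2 h=>2 k=>1
  2 f=>0 g=>1 h=>3 k=>3
  3 f=>1 g=>2 h=>2 k=>1
composite: (0↦1 1↦1 2↦3 3↦1)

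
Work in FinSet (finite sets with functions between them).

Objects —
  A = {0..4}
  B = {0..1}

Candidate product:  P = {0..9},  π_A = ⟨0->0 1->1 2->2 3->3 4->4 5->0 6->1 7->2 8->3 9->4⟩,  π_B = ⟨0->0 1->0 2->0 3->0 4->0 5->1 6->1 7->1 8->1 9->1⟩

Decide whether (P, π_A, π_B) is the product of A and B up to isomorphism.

Answer: VALID PRODUCT

Work:
|A|·|B| = 5·2 = 10;  |P| = 10
Check the pairing map k ↦ (π_A(k), π_B(k)):
  0 -> (0,0)
  1 -> (1,0)
  2 -> (2,0)
  3 -> (3,0)
  4 -> (4,0)
  5 -> (0,1)
  6 -> (1,1)
  7 -> (2,1)
  8 -> (3,1)
  9 -> (4,1)
distinct pairs in image: 10 / 10 needed
  → bijection onto A×B; projections well-typed.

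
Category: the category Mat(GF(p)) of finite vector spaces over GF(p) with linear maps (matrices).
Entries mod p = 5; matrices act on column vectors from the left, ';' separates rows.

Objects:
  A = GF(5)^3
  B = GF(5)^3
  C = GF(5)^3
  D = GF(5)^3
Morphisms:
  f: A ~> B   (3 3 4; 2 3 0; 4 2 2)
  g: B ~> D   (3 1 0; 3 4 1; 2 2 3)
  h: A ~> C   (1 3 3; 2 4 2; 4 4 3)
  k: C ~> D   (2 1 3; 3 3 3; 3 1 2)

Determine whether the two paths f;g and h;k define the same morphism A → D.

Answer: DOES NOT COMMUTE

Work:
Along f;g (path 1):
  e0=⟨1,0,0⟩ f~>⟨3,2,4⟩ g~>⟨1,1,2⟩
  e1=⟨0,1,0⟩ f~>⟨3,3,2⟩ g~>⟨2,3,3⟩
  e2=⟨0,0,1⟩ f~>⟨4,0,2⟩ g~>⟨2,4,4⟩
  composite₁ = (1 2 2; 1 3 4; 2 3 4)
Along h;k (path 2):
  e0=⟨1,0,0⟩ h~>⟨1,2,4⟩ k~>⟨1,1,3⟩
  e1=⟨0,1,0⟩ h~>⟨3,4,4⟩ k~>⟨2,3,1⟩
  e2=⟨0,0,1⟩ h~>⟨3,2,3⟩ k~>⟨2,4,2⟩
  composite₂ = (1 2 2; 1 3 4; 3 1 2)
Equal? NO — does not commute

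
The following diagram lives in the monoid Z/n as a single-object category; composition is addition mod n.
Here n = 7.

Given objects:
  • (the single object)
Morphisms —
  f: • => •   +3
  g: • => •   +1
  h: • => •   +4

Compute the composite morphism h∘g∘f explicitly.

Answer: +1

Trace:
  0 +3≡3 +1≡4 +4≡1  (mod 7)
⟦path⟧: +1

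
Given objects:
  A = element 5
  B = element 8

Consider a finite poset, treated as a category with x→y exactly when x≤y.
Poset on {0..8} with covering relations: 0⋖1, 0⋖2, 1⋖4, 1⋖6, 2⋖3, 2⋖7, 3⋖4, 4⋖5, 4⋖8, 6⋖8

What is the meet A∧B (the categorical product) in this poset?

Answer: A∧B = 4

Work:
{x : x⊑A ∧ x⊑B} = {0,1,2,3,4}  (A=5, B=8)
  0 ⊑ 4
  1 ⊑ 4
  2 ⊑ 4
  3 ⊑ 4
  4 ⊑ 4
glb = 4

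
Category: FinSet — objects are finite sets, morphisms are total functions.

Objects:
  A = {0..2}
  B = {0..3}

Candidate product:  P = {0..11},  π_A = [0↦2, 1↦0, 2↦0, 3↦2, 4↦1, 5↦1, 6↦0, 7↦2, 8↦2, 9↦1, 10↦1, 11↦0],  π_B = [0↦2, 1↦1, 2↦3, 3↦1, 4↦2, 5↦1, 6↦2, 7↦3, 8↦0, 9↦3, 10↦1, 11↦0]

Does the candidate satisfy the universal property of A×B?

Answer: NOT A VALID PRODUCT — duplicate pair at indices 10,5

Work:
|A|·|B| = 3·4 = 12;  |P| = 12
Check the pairing map k ↦ (π_A(k), π_B(k)):
  0 ↦ (2,2)
  1 ↦ (0,1)
  2 ↦ (0,3)
  3 ↦ (2,1)
  4 ↦ (1,2)
  5 ↦ (1,1)
  6 ↦ (0,2)
  7 ↦ (2,3)
  8 ↦ (2,0)
  9 ↦ (1,3)
  10 ↦ (1,1)  ✗ repeats pair of k=5
  11 ↦ (0,0)
distinct pairs in image: 11 / 12 needed
  → (1,1) hit at k=5 and k=10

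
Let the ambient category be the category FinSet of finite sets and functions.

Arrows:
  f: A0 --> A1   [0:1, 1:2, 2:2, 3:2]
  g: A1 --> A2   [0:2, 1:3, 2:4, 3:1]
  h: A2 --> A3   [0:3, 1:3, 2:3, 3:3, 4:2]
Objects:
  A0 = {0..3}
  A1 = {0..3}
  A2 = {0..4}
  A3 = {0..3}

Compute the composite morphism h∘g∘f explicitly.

Answer: [0:3, 1:2, 2:2, 3:2]

Trace:
  0 f-->1 g-->3 h-->3
  1 f-->2 g-->4 h-->2
  2 f-->2 g-->4 h-->2
  3 f-->2 g-->4 h-->2
⟦path⟧: [0:3, 1:2, 2:2, 3:2]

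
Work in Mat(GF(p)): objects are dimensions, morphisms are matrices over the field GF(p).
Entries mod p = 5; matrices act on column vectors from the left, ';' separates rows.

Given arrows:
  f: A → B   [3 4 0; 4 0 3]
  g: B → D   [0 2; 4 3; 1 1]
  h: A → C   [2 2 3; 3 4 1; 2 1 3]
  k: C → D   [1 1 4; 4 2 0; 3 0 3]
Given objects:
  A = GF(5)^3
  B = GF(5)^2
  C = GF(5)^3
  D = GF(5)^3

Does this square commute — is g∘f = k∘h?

1) trace f;g:
  e0=⟨1,0,0⟩ f→⟨3,4⟩ g→⟨3,4,2⟩
  e1=⟨0,1,0⟩ f→⟨4,0⟩ g→⟨0,1,4⟩
  e2=⟨0,0,1⟩ f→⟨0,3⟩ g→⟨1,4,3⟩
  ⟦path⟧₁ = [3 0 1; 4 1 4; 2 4 3]
2) trace h;k:
  e0=⟨1,0,0⟩ h→⟨2,3,2⟩ k→⟨3,4,2⟩
  e1=⟨0,1,0⟩ h→⟨2,4,1⟩ k→⟨0,1,4⟩
  e2=⟨0,0,1⟩ h→⟨3,1,3⟩ k→⟨1,4,3⟩
  ⟦path⟧₂ = [3 0 1; 4 1 4; 2 4 3]
Equal? YES — commutes

Answer: COMMUTES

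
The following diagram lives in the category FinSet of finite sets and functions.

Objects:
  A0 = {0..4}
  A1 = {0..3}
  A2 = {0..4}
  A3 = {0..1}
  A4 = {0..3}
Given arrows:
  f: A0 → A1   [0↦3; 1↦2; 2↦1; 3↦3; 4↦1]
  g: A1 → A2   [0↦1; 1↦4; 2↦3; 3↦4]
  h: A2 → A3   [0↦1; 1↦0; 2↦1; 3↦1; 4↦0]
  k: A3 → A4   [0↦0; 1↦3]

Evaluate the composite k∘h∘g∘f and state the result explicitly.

Answer: [0↦0; 1↦3; 2↦0; 3↦0; 4↦0]

Derivation:
  0 f→3 g→4 h→0 k→0
  1 f→2 g→3 h→1 k→3
  2 f→1 g→4 h→0 k→0
  3 f→3 g→4 h→0 k→0
  4 f→1 g→4 h→0 k→0
result: [0↦0; 1↦3; 2↦0; 3↦0; 4↦0]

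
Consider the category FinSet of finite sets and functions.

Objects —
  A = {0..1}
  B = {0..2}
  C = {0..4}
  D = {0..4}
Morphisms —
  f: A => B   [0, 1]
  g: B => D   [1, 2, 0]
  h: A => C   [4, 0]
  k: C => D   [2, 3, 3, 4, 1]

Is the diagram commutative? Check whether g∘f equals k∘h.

1) trace f;g:
  0 f=>0 g=>1
  1 f=>1 g=>2
  composite₁ = [1, 2]
2) trace h;k:
  0 h=>4 k=>1
  1 h=>0 k=>2
  composite₂ = [1, 2]
Equal? YES — commutes

Answer: COMMUTES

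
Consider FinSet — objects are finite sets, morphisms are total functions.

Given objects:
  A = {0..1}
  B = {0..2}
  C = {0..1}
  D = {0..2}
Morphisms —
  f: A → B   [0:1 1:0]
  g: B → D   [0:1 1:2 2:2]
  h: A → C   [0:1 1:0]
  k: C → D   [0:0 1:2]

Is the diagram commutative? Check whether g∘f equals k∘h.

Answer: DOES NOT COMMUTE

Work:
Path 1 = f;g:
  0 f→1 g→2
  1 f→0 g→1
  ⟦path⟧₁ = [0:2 1:1]
Path 2 = h;k:
  0 h→1 k→2
  1 h→0 k→0
  ⟦path⟧₂ = [0:2 1:0]
Equal? distinct morphisms ✗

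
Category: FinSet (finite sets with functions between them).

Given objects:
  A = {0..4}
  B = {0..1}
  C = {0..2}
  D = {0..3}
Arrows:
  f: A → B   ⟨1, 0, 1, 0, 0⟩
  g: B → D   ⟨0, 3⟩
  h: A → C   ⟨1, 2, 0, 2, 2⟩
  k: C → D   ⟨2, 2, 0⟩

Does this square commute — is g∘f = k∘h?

Answer: DOES NOT COMMUTE

Derivation:
Path 1 = f;g:
  0 f→1 g→3
  1 f→0 g→0
  2 f→1 g→3
  3 f→0 g→0
  4 f→0 g→0
  result₁ = ⟨3, 0, 3, 0, 0⟩
Path 2 = h;k:
  0 h→1 k→2
  1 h→2 k→0
  2 h→0 k→2
  3 h→2 k→0
  4 h→2 k→0
  result₂ = ⟨2, 0, 2, 0, 0⟩
Equal? NO — does not commute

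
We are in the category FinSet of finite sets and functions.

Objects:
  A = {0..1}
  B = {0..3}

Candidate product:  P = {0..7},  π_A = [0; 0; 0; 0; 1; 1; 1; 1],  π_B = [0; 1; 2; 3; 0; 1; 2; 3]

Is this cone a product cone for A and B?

Answer: VALID PRODUCT

Derivation:
|A|·|B| = 2·4 = 8;  |P| = 8
Check the pairing map k ↦ (π_A(k), π_B(k)):
  0 -> (0,0)
  1 -> (0,1)
  2 -> (0,2)
  3 -> (0,3)
  4 -> (1,0)
  5 -> (1,1)
  6 -> (1,2)
  7 -> (1,3)
distinct pairs in image: 8 / 8 needed
  → bijection onto A×B; projections well-typed.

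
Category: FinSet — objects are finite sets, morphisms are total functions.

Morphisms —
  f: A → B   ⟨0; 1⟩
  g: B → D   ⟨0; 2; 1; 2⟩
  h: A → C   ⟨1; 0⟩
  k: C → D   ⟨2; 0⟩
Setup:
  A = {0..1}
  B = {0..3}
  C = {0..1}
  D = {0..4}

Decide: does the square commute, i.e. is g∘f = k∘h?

Along f;g (path 1):
  0 f→0 g→0
  1 f→1 g→2
  ⟦path⟧₁ = ⟨0; 2⟩
Along h;k (path 2):
  0 h→1 k→0
  1 h→0 k→2
  ⟦path⟧₂ = ⟨0; 2⟩
Equal? same morphism ✓

Answer: COMMUTES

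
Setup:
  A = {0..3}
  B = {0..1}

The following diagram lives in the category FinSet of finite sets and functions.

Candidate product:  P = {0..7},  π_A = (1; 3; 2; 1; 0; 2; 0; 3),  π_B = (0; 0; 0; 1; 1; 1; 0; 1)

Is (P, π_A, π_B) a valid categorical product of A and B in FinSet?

Answer: VALID PRODUCT

Work:
|A|·|B| = 4·2 = 8;  |P| = 8
Check the pairing map k ↦ (π_A(k), π_B(k)):
  0 -> (1,0)
  1 -> (3,0)
  2 -> (2,0)
  3 -> (1,1)
  4 -> (0,1)
  5 -> (2,1)
  6 -> (0,0)
  7 -> (3,1)
distinct pairs in image: 8 / 8 needed
  → bijection onto A×B; projections well-typed.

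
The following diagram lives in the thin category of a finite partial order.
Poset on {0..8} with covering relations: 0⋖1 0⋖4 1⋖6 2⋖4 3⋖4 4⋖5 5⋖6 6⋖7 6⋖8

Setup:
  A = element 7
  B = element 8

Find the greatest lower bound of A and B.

Answer: A∧B = 6

Trace:
{x : x<=A ∧ x<=B} = {0,1,2,3,4,5,6}  (A=7, B=8)
  0 <= 6
  1 <= 6
  2 <= 6
  3 <= 6
  4 <= 6
  5 <= 6
  6 <= 6
glb = 6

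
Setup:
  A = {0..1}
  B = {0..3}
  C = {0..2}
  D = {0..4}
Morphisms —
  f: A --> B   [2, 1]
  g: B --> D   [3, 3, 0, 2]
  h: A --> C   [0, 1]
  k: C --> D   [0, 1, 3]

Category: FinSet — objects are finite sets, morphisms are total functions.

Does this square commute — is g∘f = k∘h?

Path 1 = f;g:
  0 f-->2 g-->0
  1 f-->1 g-->3
  composite₁ = [0, 3]
Path 2 = h;k:
  0 h-->0 k-->0
  1 h-->1 k-->1
  composite₂ = [0, 1]
Equal? NO — does not commute

Answer: DOES NOT COMMUTE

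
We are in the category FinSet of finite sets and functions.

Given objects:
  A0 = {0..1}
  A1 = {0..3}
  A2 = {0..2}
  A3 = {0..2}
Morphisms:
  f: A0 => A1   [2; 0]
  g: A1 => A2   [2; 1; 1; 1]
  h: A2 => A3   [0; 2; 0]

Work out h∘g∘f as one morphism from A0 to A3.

  0 f=>2 g=>1 h=>2
  1 f=>0 g=>2 h=>0
result: [2; 0]

Answer: [2; 0]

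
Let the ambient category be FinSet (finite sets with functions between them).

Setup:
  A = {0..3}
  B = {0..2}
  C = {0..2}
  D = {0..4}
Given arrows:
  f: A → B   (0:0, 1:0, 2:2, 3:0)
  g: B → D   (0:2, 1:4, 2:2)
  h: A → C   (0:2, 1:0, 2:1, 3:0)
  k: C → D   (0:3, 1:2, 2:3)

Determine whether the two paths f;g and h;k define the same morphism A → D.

1) trace f;g:
  0 f→0 g→2
  1 f→0 g→2
  2 f→2 g→2
  3 f→0 g→2
  ⟦path⟧₁ = (0:2, 1:2, 2:2, 3:2)
2) trace h;k:
  0 h→2 k→3
  1 h→0 k→3
  2 h→1 k→2
  3 h→0 k→3
  ⟦path⟧₂ = (0:3, 1:3, 2:2, 3:3)
Equal? NO — does not commute

Answer: DOES NOT COMMUTE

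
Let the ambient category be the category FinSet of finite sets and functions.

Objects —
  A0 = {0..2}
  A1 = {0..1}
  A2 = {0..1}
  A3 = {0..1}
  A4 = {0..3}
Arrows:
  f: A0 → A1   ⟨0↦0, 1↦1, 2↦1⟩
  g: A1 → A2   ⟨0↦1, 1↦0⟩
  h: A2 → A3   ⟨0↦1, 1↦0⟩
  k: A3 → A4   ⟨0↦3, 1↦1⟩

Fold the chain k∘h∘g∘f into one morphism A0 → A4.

Answer: ⟨0↦3, 1↦1, 2↦1⟩

Derivation:
  0 f→0 g→1 h→0 k→3
  1 f→1 g→0 h→1 k→1
  2 f→1 g→0 h→1 k→1
result: ⟨0↦3, 1↦1, 2↦1⟩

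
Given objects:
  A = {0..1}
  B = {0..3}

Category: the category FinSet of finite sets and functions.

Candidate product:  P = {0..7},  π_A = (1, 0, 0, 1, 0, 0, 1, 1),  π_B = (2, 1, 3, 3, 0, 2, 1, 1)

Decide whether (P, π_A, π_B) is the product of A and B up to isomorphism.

Answer: NOT A VALID PRODUCT — duplicate pair at indices 6,7

Derivation:
|A|·|B| = 2·4 = 8;  |P| = 8
Check the pairing map k ↦ (π_A(k), π_B(k)):
  0 -> (1,2)
  1 -> (0,1)
  2 -> (0,3)
  3 -> (1,3)
  4 -> (0,0)
  5 -> (0,2)
  6 -> (1,1)
  7 -> (1,1)  ✗ repeats pair of k=6
distinct pairs in image: 7 / 8 needed
  → (1,1) hit at k=6 and k=7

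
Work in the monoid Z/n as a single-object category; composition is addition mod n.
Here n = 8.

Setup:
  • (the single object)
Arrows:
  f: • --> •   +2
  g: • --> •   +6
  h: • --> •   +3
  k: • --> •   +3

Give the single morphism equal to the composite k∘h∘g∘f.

  0 +2≡2 +6≡0 +3≡3 +3≡6  (mod 8)
composite: +6

Answer: +6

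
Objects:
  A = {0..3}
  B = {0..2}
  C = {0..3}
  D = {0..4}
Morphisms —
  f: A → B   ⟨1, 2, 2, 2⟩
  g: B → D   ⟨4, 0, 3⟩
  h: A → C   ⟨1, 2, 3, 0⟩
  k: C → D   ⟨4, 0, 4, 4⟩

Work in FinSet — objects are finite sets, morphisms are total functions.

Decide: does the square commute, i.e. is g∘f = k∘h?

Answer: DOES NOT COMMUTE

Trace:
Path 1 = f;g:
  0 f→1 g→0
  1 f→2 g→3
  2 f→2 g→3
  3 f→2 g→3
  composite₁ = ⟨0, 3, 3, 3⟩
Path 2 = h;k:
  0 h→1 k→0
  1 h→2 k→4
  2 h→3 k→4
  3 h→0 k→4
  composite₂ = ⟨0, 4, 4, 4⟩
Equal? NO — does not commute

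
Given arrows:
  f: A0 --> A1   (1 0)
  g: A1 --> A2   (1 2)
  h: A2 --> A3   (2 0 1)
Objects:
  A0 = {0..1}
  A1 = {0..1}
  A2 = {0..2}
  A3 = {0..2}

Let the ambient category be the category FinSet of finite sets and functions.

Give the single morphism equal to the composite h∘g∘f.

Answer: (1 0)

Trace:
  0 f-->1 g-->2 h-->1
  1 f-->0 g-->1 h-->0
result: (1 0)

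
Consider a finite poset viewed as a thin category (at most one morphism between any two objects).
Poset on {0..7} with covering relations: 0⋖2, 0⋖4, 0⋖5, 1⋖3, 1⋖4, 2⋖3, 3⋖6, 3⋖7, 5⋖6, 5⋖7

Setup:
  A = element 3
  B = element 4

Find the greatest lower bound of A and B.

{x : x≤A ∧ x≤B} = {0,1}  (A=3, B=4)
  maximal lower bounds 0 and 1 are incomparable: neither 0≤1 nor 1≤0
→ no greatest lower bound exists

Answer: NO MEET EXISTS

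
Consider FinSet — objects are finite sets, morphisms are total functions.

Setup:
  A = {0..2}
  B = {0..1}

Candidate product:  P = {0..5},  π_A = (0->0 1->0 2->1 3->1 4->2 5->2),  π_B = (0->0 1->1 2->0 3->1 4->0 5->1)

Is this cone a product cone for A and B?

|A|·|B| = 3·2 = 6;  |P| = 6
Check the pairing map k ↦ (π_A(k), π_B(k)):
  0 -> (0,0)
  1 -> (0,1)
  2 -> (1,0)
  3 -> (1,1)
  4 -> (2,0)
  5 -> (2,1)
distinct pairs in image: 6 / 6 needed
  → bijection onto A×B; projections well-typed.

Answer: VALID PRODUCT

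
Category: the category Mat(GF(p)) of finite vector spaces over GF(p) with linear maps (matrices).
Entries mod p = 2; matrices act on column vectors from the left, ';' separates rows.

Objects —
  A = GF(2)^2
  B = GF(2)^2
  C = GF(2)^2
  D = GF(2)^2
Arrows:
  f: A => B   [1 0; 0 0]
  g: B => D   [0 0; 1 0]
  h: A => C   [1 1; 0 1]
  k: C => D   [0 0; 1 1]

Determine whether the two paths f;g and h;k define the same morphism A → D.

Path 1 = f;g:
  e0=[1,0] f=>[1,0] g=>[0,1]
  e1=[0,1] f=>[0,0] g=>[0,0]
  composite₁ = [0 0; 1 0]
Path 2 = h;k:
  e0=[1,0] h=>[1,0] k=>[0,1]
  e1=[0,1] h=>[1,1] k=>[0,0]
  composite₂ = [0 0; 1 0]
Equal? same morphism ✓

Answer: COMMUTES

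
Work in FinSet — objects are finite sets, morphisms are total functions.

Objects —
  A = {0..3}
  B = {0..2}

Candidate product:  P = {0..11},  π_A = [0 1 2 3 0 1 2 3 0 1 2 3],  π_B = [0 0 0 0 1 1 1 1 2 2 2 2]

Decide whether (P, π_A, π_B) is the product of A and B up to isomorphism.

Answer: VALID PRODUCT

Derivation:
|A|·|B| = 4·3 = 12;  |P| = 12
Check the pairing map k ↦ (π_A(k), π_B(k)):
  0 -> (0,0)
  1 -> (1,0)
  2 -> (2,0)
  3 -> (3,0)
  4 -> (0,1)
  5 -> (1,1)
  6 -> (2,1)
  7 -> (3,1)
  8 -> (0,2)
  9 -> (1,2)
  10 -> (2,2)
  11 -> (3,2)
distinct pairs in image: 12 / 12 needed
  → bijection onto A×B; projections well-typed.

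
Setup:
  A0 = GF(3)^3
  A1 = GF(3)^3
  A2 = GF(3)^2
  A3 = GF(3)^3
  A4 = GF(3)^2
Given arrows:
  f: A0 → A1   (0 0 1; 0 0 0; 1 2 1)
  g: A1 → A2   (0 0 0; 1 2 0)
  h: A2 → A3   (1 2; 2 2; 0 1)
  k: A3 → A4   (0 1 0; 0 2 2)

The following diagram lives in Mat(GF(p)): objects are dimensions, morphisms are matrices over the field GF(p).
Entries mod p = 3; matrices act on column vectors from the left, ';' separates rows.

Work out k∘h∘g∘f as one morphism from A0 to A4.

  e0=(1,0,0) f→(0,0,1) g→(0,0) h→(0,0,0) k→(0,0)
  e1=(0,1,0) f→(0,0,2) g→(0,0) h→(0,0,0) k→(0,0)
  e2=(0,0,1) f→(1,0,1) g→(0,1) h→(2,2,1) k→(2,0)
⟦path⟧: (0 0 2; 0 0 0)

Answer: (0 0 2; 0 0 0)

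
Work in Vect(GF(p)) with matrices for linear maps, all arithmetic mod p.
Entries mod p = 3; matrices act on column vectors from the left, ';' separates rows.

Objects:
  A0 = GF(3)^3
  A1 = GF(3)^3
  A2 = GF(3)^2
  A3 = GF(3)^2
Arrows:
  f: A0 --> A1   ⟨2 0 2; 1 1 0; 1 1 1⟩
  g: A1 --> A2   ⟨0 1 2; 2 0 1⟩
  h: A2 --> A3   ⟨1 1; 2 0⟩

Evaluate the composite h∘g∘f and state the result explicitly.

  e0=(1,0,0) f-->(2,1,1) g-->(0,2) h-->(2,0)
  e1=(0,1,0) f-->(0,1,1) g-->(0,1) h-->(1,0)
  e2=(0,0,1) f-->(2,0,1) g-->(2,2) h-->(1,1)
result: ⟨2 1 1; 0 0 1⟩

Answer: ⟨2 1 1; 0 0 1⟩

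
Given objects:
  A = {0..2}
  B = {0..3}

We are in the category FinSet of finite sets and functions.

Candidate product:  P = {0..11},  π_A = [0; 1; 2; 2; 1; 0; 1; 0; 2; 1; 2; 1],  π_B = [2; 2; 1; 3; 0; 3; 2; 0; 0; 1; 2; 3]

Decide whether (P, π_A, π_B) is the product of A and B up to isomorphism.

|A|·|B| = 3·4 = 12;  |P| = 12
Check the pairing map k ↦ (π_A(k), π_B(k)):
  0 ↦ (0,2)
  1 ↦ (1,2)
  2 ↦ (2,1)
  3 ↦ (2,3)
  4 ↦ (1,0)
  5 ↦ (0,3)
  6 ↦ (1,2)  ✗ repeats pair of k=1
  7 ↦ (0,0)
  8 ↦ (2,0)
  9 ↦ (1,1)
  10 ↦ (2,2)
  11 ↦ (1,3)
distinct pairs in image: 11 / 12 needed
  → (1,2) hit at k=1 and k=6

Answer: NOT A VALID PRODUCT — duplicate pair at indices 1,6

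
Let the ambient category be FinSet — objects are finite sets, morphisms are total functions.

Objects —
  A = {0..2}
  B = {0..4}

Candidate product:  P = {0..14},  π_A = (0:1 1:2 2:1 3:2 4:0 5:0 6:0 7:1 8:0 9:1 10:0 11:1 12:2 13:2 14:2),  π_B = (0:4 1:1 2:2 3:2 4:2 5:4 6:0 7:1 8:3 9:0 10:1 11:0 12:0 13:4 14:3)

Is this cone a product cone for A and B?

|A|·|B| = 3·5 = 15;  |P| = 15
Check the pairing map k ↦ (π_A(k), π_B(k)):
  0 : (1,4)
  1 : (2,1)
  2 : (1,2)
  3 : (2,2)
  4 : (0,2)
  5 : (0,4)
  6 : (0,0)
  7 : (1,1)
  8 : (0,3)
  9 : (1,0)
  10 : (0,1)
  11 : (1,0)  ✗ repeats pair of k=9
  12 : (2,0)
  13 : (2,4)
  14 : (2,3)
distinct pairs in image: 14 / 15 needed
  → (1,0) hit at k=9 and k=11

Answer: NOT A VALID PRODUCT — duplicate pair at indices 11,9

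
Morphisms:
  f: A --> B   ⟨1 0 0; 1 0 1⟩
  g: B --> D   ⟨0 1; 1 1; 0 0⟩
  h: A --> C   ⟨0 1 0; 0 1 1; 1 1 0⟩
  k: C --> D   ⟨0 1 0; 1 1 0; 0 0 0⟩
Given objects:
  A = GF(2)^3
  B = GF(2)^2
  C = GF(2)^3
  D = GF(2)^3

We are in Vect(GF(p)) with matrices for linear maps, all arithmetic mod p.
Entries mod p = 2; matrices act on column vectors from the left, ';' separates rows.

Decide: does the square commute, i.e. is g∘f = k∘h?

Answer: DOES NOT COMMUTE

Trace:
1) trace f;g:
  e0=[1,0,0] f-->[1,1] g-->[1,0,0]
  e1=[0,1,0] f-->[0,0] g-->[0,0,0]
  e2=[0,0,1] f-->[0,1] g-->[1,1,0]
  composite₁ = ⟨1 0 1; 0 0 1; 0 0 0⟩
2) trace h;k:
  e0=[1,0,0] h-->[0,0,1] k-->[0,0,0]
  e1=[0,1,0] h-->[1,1,1] k-->[1,0,0]
  e2=[0,0,1] h-->[0,1,0] k-->[1,1,0]
  composite₂ = ⟨0 1 1; 0 0 1; 0 0 0⟩
Equal? differ; not commutative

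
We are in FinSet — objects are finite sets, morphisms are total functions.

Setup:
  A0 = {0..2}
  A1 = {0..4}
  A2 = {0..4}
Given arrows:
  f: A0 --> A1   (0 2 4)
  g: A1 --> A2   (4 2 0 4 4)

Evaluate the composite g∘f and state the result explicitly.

  0 f-->0 g-->4
  1 f-->2 g-->0
  2 f-->4 g-->4
result: (4 0 4)

Answer: (4 0 4)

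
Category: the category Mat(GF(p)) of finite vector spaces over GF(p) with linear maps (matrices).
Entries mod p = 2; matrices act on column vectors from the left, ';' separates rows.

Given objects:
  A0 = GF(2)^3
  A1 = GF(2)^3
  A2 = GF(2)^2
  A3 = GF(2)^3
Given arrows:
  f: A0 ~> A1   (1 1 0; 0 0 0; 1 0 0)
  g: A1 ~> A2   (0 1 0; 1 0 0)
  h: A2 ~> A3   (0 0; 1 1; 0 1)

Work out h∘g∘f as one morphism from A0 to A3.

Answer: (0 0 0; 1 1 0; 1 1 0)

Derivation:
  e0=(1,0,0) f~>(1,0,1) g~>(0,1) h~>(0,1,1)
  e1=(0,1,0) f~>(1,0,0) g~>(0,1) h~>(0,1,1)
  e2=(0,0,1) f~>(0,0,0) g~>(0,0) h~>(0,0,0)
composite: (0 0 0; 1 1 0; 1 1 0)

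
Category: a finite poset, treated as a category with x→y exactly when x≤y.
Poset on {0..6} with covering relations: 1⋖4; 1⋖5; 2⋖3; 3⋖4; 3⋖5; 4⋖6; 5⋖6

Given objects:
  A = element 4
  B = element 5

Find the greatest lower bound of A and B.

Answer: NO MEET EXISTS

Derivation:
Lower bounds of A=4 and B=5: {1,2,3}
  maximal lower bounds 1 and 3 are incomparable: neither 1≤3 nor 3≤1
→ no greatest lower bound exists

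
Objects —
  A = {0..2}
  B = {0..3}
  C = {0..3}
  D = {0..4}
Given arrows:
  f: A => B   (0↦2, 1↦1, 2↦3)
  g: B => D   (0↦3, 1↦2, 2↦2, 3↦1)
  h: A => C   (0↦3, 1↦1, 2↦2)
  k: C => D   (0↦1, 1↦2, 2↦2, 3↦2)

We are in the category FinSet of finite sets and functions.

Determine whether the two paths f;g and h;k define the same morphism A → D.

Along f;g (path 1):
  0 f=>2 g=>2
  1 f=>1 g=>2
  2 f=>3 g=>1
  ⟦path⟧₁ = (0↦2, 1↦2, 2↦1)
Along h;k (path 2):
  0 h=>3 k=>2
  1 h=>1 k=>2
  2 h=>2 k=>2
  ⟦path⟧₂ = (0↦2, 1↦2, 2↦2)
Equal? distinct morphisms ✗

Answer: DOES NOT COMMUTE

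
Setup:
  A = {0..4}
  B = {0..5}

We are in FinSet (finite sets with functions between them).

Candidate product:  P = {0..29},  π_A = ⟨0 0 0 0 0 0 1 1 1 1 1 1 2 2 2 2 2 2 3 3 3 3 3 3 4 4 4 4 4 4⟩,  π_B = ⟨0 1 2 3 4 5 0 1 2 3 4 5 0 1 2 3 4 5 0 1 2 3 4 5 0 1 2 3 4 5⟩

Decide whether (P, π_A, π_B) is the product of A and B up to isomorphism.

|A|·|B| = 5·6 = 30;  |P| = 30
Check the pairing map k ↦ (π_A(k), π_B(k)):
  0 ↦ (0,0)
  1 ↦ (0,1)
  2 ↦ (0,2)
  3 ↦ (0,3)
  4 ↦ (0,4)
  5 ↦ (0,5)
  6 ↦ (1,0)
  7 ↦ (1,1)
  8 ↦ (1,2)
  9 ↦ (1,3)
  10 ↦ (1,4)
  11 ↦ (1,5)
  12 ↦ (2,0)
  13 ↦ (2,1)
  14 ↦ (2,2)
  15 ↦ (2,3)
  16 ↦ (2,4)
  17 ↦ (2,5)
  18 ↦ (3,0)
  19 ↦ (3,1)
  20 ↦ (3,2)
  21 ↦ (3,3)
  22 ↦ (3,4)
  23 ↦ (3,5)
  24 ↦ (4,0)
  25 ↦ (4,1)
  26 ↦ (4,2)
  27 ↦ (4,3)
  28 ↦ (4,4)
  29 ↦ (4,5)
distinct pairs in image: 30 / 30 needed
  → bijection onto A×B; projections well-typed.

Answer: VALID PRODUCT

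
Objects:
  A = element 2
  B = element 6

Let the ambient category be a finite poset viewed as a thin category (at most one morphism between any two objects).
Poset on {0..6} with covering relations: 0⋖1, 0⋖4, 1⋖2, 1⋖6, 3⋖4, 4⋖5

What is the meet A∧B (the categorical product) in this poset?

Answer: A∧B = 1

Trace:
{x : x≤A ∧ x≤B} = {0,1}  (A=2, B=6)
  0 ≤ 1
  1 ≤ 1
glb = 1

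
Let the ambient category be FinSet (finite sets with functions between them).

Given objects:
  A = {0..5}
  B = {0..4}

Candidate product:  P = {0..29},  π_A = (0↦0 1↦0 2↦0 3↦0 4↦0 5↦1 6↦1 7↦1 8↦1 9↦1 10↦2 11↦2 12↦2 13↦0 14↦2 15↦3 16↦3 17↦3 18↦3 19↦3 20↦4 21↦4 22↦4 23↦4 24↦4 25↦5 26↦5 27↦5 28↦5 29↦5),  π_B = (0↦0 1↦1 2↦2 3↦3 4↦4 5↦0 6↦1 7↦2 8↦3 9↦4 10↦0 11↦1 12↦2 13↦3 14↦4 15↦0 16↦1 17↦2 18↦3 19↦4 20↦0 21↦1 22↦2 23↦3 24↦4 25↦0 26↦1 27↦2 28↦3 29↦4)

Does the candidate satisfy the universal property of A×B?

|A|·|B| = 6·5 = 30;  |P| = 30
Check the pairing map k ↦ (π_A(k), π_B(k)):
  0 ↦ (0,0)
  1 ↦ (0,1)
  2 ↦ (0,2)
  3 ↦ (0,3)
  4 ↦ (0,4)
  5 ↦ (1,0)
  6 ↦ (1,1)
  7 ↦ (1,2)
  8 ↦ (1,3)
  9 ↦ (1,4)
  10 ↦ (2,0)
  11 ↦ (2,1)
  12 ↦ (2,2)
  13 ↦ (0,3)  ✗ repeats pair of k=3
  14 ↦ (2,4)
  15 ↦ (3,0)
  16 ↦ (3,1)
  17 ↦ (3,2)
  18 ↦ (3,3)
  19 ↦ (3,4)
  20 ↦ (4,0)
  21 ↦ (4,1)
  22 ↦ (4,2)
  23 ↦ (4,3)
  24 ↦ (4,4)
  25 ↦ (5,0)
  26 ↦ (5,1)
  27 ↦ (5,2)
  28 ↦ (5,3)
  29 ↦ (5,4)
distinct pairs in image: 29 / 30 needed
  → (0,3) hit at k=3 and k=13

Answer: NOT A VALID PRODUCT — duplicate pair at indices 3,13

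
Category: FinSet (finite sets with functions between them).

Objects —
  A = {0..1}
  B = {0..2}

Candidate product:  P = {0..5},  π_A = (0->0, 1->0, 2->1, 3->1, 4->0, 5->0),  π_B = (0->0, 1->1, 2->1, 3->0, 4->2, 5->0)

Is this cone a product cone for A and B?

|A|·|B| = 2·3 = 6;  |P| = 6
Check the pairing map k ↦ (π_A(k), π_B(k)):
  0 -> (0,0)
  1 -> (0,1)
  2 -> (1,1)
  3 -> (1,0)
  4 -> (0,2)
  5 -> (0,0)  ✗ repeats pair of k=0
distinct pairs in image: 5 / 6 needed
  → (0,0) hit at k=0 and k=5

Answer: NOT A VALID PRODUCT — duplicate pair at indices 5,0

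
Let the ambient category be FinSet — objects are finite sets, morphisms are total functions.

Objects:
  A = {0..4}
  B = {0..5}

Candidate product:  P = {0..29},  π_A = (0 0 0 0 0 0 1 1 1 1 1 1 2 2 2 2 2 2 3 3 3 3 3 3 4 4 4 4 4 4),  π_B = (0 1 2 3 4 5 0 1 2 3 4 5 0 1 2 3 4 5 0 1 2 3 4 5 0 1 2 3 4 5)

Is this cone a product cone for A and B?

|A|·|B| = 5·6 = 30;  |P| = 30
Check the pairing map k ↦ (π_A(k), π_B(k)):
  0 : (0,0)
  1 : (0,1)
  2 : (0,2)
  3 : (0,3)
  4 : (0,4)
  5 : (0,5)
  6 : (1,0)
  7 : (1,1)
  8 : (1,2)
  9 : (1,3)
  10 : (1,4)
  11 : (1,5)
  12 : (2,0)
  13 : (2,1)
  14 : (2,2)
  15 : (2,3)
  16 : (2,4)
  17 : (2,5)
  18 : (3,0)
  19 : (3,1)
  20 : (3,2)
  21 : (3,3)
  22 : (3,4)
  23 : (3,5)
  24 : (4,0)
  25 : (4,1)
  26 : (4,2)
  27 : (4,3)
  28 : (4,4)
  29 : (4,5)
distinct pairs in image: 30 / 30 needed
  → bijection onto A×B; projections well-typed.

Answer: VALID PRODUCT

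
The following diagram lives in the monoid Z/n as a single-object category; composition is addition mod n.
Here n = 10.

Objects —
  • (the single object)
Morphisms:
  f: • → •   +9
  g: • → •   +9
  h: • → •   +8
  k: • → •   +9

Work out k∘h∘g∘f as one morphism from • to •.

Answer: +5

Work:
  0 +9≡9 +9≡8 +8≡6 +9≡5  (mod 10)
composite: +5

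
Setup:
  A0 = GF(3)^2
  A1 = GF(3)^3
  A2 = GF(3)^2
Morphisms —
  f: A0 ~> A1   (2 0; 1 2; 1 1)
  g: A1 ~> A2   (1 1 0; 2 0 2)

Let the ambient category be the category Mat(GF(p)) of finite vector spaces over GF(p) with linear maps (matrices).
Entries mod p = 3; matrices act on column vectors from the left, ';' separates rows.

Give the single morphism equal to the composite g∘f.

  e0=⟨1,0⟩ f~>⟨2,1,1⟩ g~>⟨0,0⟩
  e1=⟨0,1⟩ f~>⟨0,2,1⟩ g~>⟨2,2⟩
result: (0 2; 0 2)

Answer: (0 2; 0 2)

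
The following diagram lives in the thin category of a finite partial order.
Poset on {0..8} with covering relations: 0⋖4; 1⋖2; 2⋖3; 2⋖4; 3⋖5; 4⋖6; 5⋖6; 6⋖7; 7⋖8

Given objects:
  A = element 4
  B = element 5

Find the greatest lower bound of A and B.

Answer: A∧B = 2

Trace:
{x : x<=A ∧ x<=B} = {1,2}  (A=4, B=5)
  1 <= 2
  2 <= 2
glb = 2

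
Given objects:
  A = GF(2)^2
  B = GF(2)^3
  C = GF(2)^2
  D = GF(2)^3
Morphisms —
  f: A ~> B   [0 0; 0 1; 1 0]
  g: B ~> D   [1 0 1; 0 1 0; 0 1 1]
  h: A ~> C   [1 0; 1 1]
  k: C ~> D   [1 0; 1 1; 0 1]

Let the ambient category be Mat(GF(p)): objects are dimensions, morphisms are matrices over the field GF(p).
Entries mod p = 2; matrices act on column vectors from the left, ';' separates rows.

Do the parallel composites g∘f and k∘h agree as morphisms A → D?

Along f;g (path 1):
  e0=[1,0] f~>[0,0,1] g~>[1,0,1]
  e1=[0,1] f~>[0,1,0] g~>[0,1,1]
  result₁ = [1 0; 0 1; 1 1]
Along h;k (path 2):
  e0=[1,0] h~>[1,1] k~>[1,0,1]
  e1=[0,1] h~>[0,1] k~>[0,1,1]
  result₂ = [1 0; 0 1; 1 1]
Equal? equal; square commutes

Answer: COMMUTES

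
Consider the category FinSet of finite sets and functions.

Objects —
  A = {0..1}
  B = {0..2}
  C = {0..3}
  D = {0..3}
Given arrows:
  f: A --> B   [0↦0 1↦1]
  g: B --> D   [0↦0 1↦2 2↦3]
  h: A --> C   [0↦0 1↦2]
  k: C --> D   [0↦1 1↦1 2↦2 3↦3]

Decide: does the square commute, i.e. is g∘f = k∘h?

Path 1 = f;g:
  0 f-->0 g-->0
  1 f-->1 g-->2
  ⟦path⟧₁ = [0↦0 1↦2]
Path 2 = h;k:
  0 h-->0 k-->1
  1 h-->2 k-->2
  ⟦path⟧₂ = [0↦1 1↦2]
Equal? NO — does not commute

Answer: DOES NOT COMMUTE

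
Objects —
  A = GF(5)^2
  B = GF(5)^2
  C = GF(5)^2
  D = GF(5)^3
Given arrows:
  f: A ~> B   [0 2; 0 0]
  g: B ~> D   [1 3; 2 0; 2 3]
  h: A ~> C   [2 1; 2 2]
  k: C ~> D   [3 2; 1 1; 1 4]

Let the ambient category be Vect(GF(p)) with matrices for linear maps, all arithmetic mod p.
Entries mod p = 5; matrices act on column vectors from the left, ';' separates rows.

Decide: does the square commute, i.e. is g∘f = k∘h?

Path 1 = f;g:
  e0=[1,0] f~>[0,0] g~>[0,0,0]
  e1=[0,1] f~>[2,0] g~>[2,4,4]
  composite₁ = [0 2; 0 4; 0 4]
Path 2 = h;k:
  e0=[1,0] h~>[2,2] k~>[0,4,0]
  e1=[0,1] h~>[1,2] k~>[2,3,4]
  composite₂ = [0 2; 4 3; 0 4]
Equal? distinct morphisms ✗

Answer: DOES NOT COMMUTE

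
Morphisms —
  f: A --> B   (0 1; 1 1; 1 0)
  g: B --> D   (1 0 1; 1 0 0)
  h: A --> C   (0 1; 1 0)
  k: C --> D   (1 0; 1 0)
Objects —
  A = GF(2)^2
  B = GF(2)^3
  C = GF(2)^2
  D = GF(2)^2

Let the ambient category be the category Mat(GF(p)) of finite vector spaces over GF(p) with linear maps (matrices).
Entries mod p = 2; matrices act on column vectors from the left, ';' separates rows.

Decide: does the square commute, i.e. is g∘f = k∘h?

Path 1 = f;g:
  e0=(1,0) f-->(0,1,1) g-->(1,0)
  e1=(0,1) f-->(1,1,0) g-->(1,1)
  composite₁ = (1 1; 0 1)
Path 2 = h;k:
  e0=(1,0) h-->(0,1) k-->(0,0)
  e1=(0,1) h-->(1,0) k-->(1,1)
  composite₂ = (0 1; 0 1)
Equal? distinct morphisms ✗

Answer: DOES NOT COMMUTE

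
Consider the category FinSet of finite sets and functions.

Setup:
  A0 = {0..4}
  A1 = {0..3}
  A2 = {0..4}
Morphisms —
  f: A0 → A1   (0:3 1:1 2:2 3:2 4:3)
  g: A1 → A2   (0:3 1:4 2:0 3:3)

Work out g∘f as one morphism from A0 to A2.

Answer: (0:3 1:4 2:0 3:0 4:3)

Derivation:
  0 f→3 g→3
  1 f→1 g→4
  2 f→2 g→0
  3 f→2 g→0
  4 f→3 g→3
⟦path⟧: (0:3 1:4 2:0 3:0 4:3)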